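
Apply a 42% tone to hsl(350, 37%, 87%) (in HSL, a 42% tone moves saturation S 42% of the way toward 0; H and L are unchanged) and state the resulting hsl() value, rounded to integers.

S moves 42% from 37 toward 0: 37 − 15.54 = 21.46 → 21.
H and L are unchanged.

hsl(350, 21%, 87%)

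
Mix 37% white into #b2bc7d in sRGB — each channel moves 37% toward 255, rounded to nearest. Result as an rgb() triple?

#b2bc7d is rgb(178, 188, 125).
A 37% tint moves each channel 37% toward 255:
  R: 178 + 0.37×(255−178) = 178 + 28.49 = 206.49 → 206
  G: 188 + 24.79 = 212.79 → 213
  B: 125 + 0.37×(255−125) = 125 + 48.1 = 173.1 → 173

rgb(206, 213, 173)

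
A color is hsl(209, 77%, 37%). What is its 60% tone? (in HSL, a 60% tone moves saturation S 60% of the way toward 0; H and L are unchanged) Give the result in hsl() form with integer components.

hsl(209, 31%, 37%)

S moves 60% from 77 toward 0: 77 − 46.2 = 30.8 → 31.
H and L are unchanged.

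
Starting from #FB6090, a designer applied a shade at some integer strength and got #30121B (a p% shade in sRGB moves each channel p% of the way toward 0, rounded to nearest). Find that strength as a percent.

#FB6090 is rgb(251, 96, 144); #30121B is rgb(48, 18, 27).
On the R channel (widest range): 48 ≈ 251 + (p/100)(0 − 251), so p ≈ 100×(48 − 251)/(0 − 251) = -20300/-251 = 80.88.
p = 81 reproduces all three channels after rounding.

81%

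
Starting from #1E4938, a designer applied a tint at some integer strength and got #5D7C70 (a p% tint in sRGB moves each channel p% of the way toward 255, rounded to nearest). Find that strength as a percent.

28%

#1E4938 is rgb(30, 73, 56); #5D7C70 is rgb(93, 124, 112).
On the R channel (widest range): 93 ≈ 30 + (p/100)(255 − 30), so p ≈ 100×(93 − 30)/(255 − 30) = 6300/225 = 28.00.
p = 28 reproduces all three channels after rounding.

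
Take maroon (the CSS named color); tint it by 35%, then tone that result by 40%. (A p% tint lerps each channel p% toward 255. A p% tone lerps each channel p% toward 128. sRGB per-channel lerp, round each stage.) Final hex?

CSS maroon is rgb(128, 0, 0).
A 35% tint moves each channel 35% toward 255:
  R: 128 + 0.35×(255−128) = 128 + 44.45 = 172.45 → 172
  G: 0 + 0.35×(255−0) = 0 + 89.25 = 89.25 → 89
  B: 0 + 89.25 = 89.25 → 89
After the tint: rgb(172, 89, 89) = #AC5959.
Per channel, c → c + 0.4(128 − c):
  R: 172 + 0.4×(128−172) = 172 − 17.6 = 154.4 → 154
  G: 89 + 0.4×(128−89) = 89 + 15.6 = 104.6 → 105
  B: 89 + 0.4×(128−89) = 89 + 15.6 = 104.6 → 105
rgb(154, 105, 105) = #9A6969.

#9A6969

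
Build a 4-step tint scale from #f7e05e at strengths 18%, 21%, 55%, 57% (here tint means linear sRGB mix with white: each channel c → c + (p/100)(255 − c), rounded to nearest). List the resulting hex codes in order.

#f8e67b, #f9e780, #fbf1b7, #fcf2ba

#f7e05e is rgb(247, 224, 94).
18%: (247 + 1.44 = 248.44→248, 224 + 5.58 = 229.58→230, 94 + 28.98 = 122.98→123) → #f8e67b
21%: (247 + 1.68 = 248.68→249, 224 + 6.51 = 230.51→231, 94 + 33.81 = 127.81→128) → #f9e780
55%: (247 + 4.4 = 251.4→251, 224 + 17.05 = 241.05→241, 94 + 88.55 = 182.55→183) → #fbf1b7
57%: (247 + 4.56 = 251.56→252, 224 + 17.67 = 241.67→242, 94 + 91.77 = 185.77→186) → #fcf2ba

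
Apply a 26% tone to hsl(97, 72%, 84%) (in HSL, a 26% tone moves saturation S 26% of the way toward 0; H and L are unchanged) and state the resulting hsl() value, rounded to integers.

S moves 26% from 72 toward 0: 72 − 18.72 = 53.28 → 53.
H and L are unchanged.

hsl(97, 53%, 84%)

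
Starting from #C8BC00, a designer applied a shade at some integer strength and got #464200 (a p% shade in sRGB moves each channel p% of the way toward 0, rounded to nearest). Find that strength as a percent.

65%

#C8BC00 is rgb(200, 188, 0); #464200 is rgb(70, 66, 0).
On the R channel (widest range): 70 ≈ 200 + (p/100)(0 − 200), so p ≈ 100×(70 − 200)/(0 − 200) = -13000/-200 = 65.00.
p = 65 reproduces all three channels after rounding.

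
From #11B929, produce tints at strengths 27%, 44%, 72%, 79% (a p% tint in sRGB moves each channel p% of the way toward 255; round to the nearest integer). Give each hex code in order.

#51CC63, #7AD887, #BCEBC3, #CDF0D2

#11B929 is rgb(17, 185, 41).
27%: (17 + 64.26 = 81.26→81, 185 + 18.9 = 203.9→204, 41 + 57.78 = 98.78→99) → #51CC63
44%: (17 + 104.72 = 121.72→122, 185 + 30.8 = 215.8→216, 41 + 94.16 = 135.16→135) → #7AD887
72%: (17 + 171.36 = 188.36→188, 185 + 50.4 = 235.4→235, 41 + 154.08 = 195.08→195) → #BCEBC3
79%: (17 + 188.02 = 205.02→205, 185 + 55.3 = 240.3→240, 41 + 169.06 = 210.06→210) → #CDF0D2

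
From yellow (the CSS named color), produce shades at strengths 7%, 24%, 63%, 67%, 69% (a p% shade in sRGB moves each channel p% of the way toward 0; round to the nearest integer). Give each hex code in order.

#EDED00, #C2C200, #5E5E00, #545400, #4F4F00

CSS yellow is rgb(255, 255, 0).
7%: (255 − 17.85 = 237.15→237, 255 − 17.85 = 237.15→237, 0→0) → #EDED00
24%: (255 − 61.2 = 193.8→194, 255 − 61.2 = 193.8→194, 0→0) → #C2C200
63%: (255 − 160.65 = 94.35→94, 255 − 160.65 = 94.35→94, 0→0) → #5E5E00
67%: (255 − 170.85 = 84.15→84, 255 − 170.85 = 84.15→84, 0→0) → #545400
69%: (255 − 175.95 = 79.05→79, 255 − 175.95 = 79.05→79, 0→0) → #4F4F00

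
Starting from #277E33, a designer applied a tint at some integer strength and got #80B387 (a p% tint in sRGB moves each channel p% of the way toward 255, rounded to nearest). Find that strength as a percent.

#277E33 is rgb(39, 126, 51); #80B387 is rgb(128, 179, 135).
On the R channel (widest range): 128 ≈ 39 + (p/100)(255 − 39), so p ≈ 100×(128 − 39)/(255 − 39) = 8900/216 = 41.20.
p = 41 reproduces all three channels after rounding.

41%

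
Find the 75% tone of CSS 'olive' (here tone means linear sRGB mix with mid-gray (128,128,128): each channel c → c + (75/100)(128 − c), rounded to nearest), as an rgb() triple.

CSS olive is rgb(128, 128, 0).
A 75% tone moves each channel 75% toward 128:
  R: 128 + 0.75×(128−128) = 128 + 0 = 128 → 128
  G: 128 + 0.75×(128−128) = 128 + 0 = 128 → 128
  B: 0 + 96 = 96 → 96

rgb(128, 128, 96)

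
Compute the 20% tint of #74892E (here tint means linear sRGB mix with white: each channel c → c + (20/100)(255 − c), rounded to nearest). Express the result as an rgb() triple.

rgb(144, 161, 88)

#74892E is rgb(116, 137, 46).
A 20% tint moves each channel 20% toward 255:
  R: 116 + 0.2×(255−116) = 116 + 27.8 = 143.8 → 144
  G: 137 + 0.2×(255−137) = 137 + 23.6 = 160.6 → 161
  B: 46 + 41.8 = 87.8 → 88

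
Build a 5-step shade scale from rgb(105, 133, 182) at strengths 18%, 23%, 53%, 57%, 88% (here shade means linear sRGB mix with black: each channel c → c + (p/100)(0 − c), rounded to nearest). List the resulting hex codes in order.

#566d95, #51668c, #313f56, #2d394e, #0d1016

18%: (105 − 18.9 = 86.1→86, 133 − 23.94 = 109.06→109, 182 − 32.76 = 149.24→149) → #566d95
23%: (105 − 24.15 = 80.85→81, 133 − 30.59 = 102.41→102, 182 − 41.86 = 140.14→140) → #51668c
53%: (105 − 55.65 = 49.35→49, 133 − 70.49 = 62.51→63, 182 − 96.46 = 85.54→86) → #313f56
57%: (105 − 59.85 = 45.15→45, 133 − 75.81 = 57.19→57, 182 − 103.74 = 78.26→78) → #2d394e
88%: (105 − 92.4 = 12.6→13, 133 − 117.04 = 15.96→16, 182 − 160.16 = 21.84→22) → #0d1016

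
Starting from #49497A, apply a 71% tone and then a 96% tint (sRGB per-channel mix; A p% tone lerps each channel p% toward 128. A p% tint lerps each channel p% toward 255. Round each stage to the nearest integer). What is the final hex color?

#F9F9FA

#49497A is rgb(73, 73, 122).
A 71% tone moves each channel 71% toward 128:
  R: 73 + 39.05 = 112.05 → 112
  G: 73 + 0.71×(128−73) = 73 + 39.05 = 112.05 → 112
  B: 122 + 4.26 = 126.26 → 126
After the tone: rgb(112, 112, 126) = #70707E.
Lerp each channel 96% toward 255:
  R: 112 + 0.96×(255−112) = 112 + 137.28 = 249.28 → 249
  G: 112 + 0.96×(255−112) = 112 + 137.28 = 249.28 → 249
  B: 126 + 0.96×(255−126) = 126 + 123.84 = 249.84 → 250
rgb(249, 249, 250) = #F9F9FA.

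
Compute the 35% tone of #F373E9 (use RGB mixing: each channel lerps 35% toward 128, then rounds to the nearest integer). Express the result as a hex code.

#CB78C4

#F373E9 is rgb(243, 115, 233).
Lerp each channel 35% toward 128:
  R: 243 − 40.25 = 202.75 → 203
  G: 115 + 4.55 = 119.55 → 120
  B: 233 − 36.75 = 196.25 → 196
rgb(203, 120, 196) = #CB78C4.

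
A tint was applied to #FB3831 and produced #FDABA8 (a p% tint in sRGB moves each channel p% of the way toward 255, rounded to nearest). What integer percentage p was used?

58%

#FB3831 is rgb(251, 56, 49); #FDABA8 is rgb(253, 171, 168).
On the B channel (widest range): 168 ≈ 49 + (p/100)(255 − 49), so p ≈ 100×(168 − 49)/(255 − 49) = 11900/206 = 57.77.
p = 58 reproduces all three channels after rounding.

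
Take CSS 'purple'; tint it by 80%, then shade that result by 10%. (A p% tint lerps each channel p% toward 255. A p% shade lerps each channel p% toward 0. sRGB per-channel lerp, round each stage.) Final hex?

CSS purple is rgb(128, 0, 128).
Per channel, c → c + 0.8(255 − c):
  R: 128 + 0.8×(255−128) = 128 + 101.6 = 229.6 → 230
  G: 0 + 204 = 204 → 204
  B: 128 + 0.8×(255−128) = 128 + 101.6 = 229.6 → 230
After the tint: rgb(230, 204, 230) = #e6cce6.
Per channel, c → c + 0.1(0 − c):
  R: 230 − 23 = 207 → 207
  G: 204 − 20.4 = 183.6 → 184
  B: 230 − 23 = 207 → 207
rgb(207, 184, 207) = #cfb8cf.

#cfb8cf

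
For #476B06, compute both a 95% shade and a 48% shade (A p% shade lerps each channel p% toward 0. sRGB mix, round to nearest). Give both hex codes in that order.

#476B06 is rgb(71, 107, 6).
95% shade:
  R: 71 + 0.95×(0−71) = 71 − 67.45 = 3.55 → 4
  G: 107 + 0.95×(0−107) = 107 − 101.65 = 5.35 → 5
  B: 6 − 5.7 = 0.3 → 0
  → #040500
48% shade:
  R: 71 + 0.48×(0−71) = 71 − 34.08 = 36.92 → 37
  G: 107 − 51.36 = 55.64 → 56
  B: 6 + 0.48×(0−6) = 6 − 2.88 = 3.12 → 3
  → #253803

#040500, #253803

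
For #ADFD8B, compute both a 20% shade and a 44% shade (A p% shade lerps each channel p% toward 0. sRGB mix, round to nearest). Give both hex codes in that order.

#8ACA6F, #618E4E

#ADFD8B is rgb(173, 253, 139).
20% shade:
  R: 173 + 0.2×(0−173) = 173 − 34.6 = 138.4 → 138
  G: 253 + 0.2×(0−253) = 253 − 50.6 = 202.4 → 202
  B: 139 + 0.2×(0−139) = 139 − 27.8 = 111.2 → 111
  → #8ACA6F
44% shade:
  R: 173 − 76.12 = 96.88 → 97
  G: 253 + 0.44×(0−253) = 253 − 111.32 = 141.68 → 142
  B: 139 − 61.16 = 77.84 → 78
  → #618E4E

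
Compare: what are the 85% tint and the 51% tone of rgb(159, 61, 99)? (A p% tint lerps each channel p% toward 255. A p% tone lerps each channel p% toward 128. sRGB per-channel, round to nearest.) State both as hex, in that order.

85% tint:
  R: 159 + 81.6 = 240.6 → 241
  G: 61 + 0.85×(255−61) = 61 + 164.9 = 225.9 → 226
  B: 99 + 132.6 = 231.6 → 232
  → #F1E2E8
51% tone:
  R: 159 + 0.51×(128−159) = 159 − 15.81 = 143.19 → 143
  G: 61 + 34.17 = 95.17 → 95
  B: 99 + 0.51×(128−99) = 99 + 14.79 = 113.79 → 114
  → #8F5F72

#F1E2E8, #8F5F72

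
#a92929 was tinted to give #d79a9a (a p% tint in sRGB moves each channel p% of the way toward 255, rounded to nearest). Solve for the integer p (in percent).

53%

#a92929 is rgb(169, 41, 41); #d79a9a is rgb(215, 154, 154).
On the G channel (widest range): 154 ≈ 41 + (p/100)(255 − 41), so p ≈ 100×(154 − 41)/(255 − 41) = 11300/214 = 52.80.
p = 53 reproduces all three channels after rounding.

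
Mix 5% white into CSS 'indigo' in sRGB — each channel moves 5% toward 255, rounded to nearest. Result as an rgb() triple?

rgb(84, 13, 136)

CSS indigo is rgb(75, 0, 130).
Per channel, c → c + 0.05(255 − c):
  R: 75 + 0.05×(255−75) = 75 + 9 = 84 → 84
  G: 0 + 0.05×(255−0) = 0 + 12.75 = 12.75 → 13
  B: 130 + 0.05×(255−130) = 130 + 6.25 = 136.25 → 136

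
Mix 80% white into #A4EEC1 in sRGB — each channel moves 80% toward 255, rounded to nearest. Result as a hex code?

#EDFCF3

#A4EEC1 is rgb(164, 238, 193).
Lerp each channel 80% toward 255:
  R: 164 + 72.8 = 236.8 → 237
  G: 238 + 0.8×(255−238) = 238 + 13.6 = 251.6 → 252
  B: 193 + 0.8×(255−193) = 193 + 49.6 = 242.6 → 243
rgb(237, 252, 243) = #EDFCF3.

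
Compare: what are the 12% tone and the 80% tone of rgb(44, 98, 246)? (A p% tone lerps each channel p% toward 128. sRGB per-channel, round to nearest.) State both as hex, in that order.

#3666E8, #6F7A98

12% tone:
  R: 44 + 0.12×(128−44) = 44 + 10.08 = 54.08 → 54
  G: 98 + 3.6 = 101.6 → 102
  B: 246 − 14.16 = 231.84 → 232
  → #3666E8
80% tone:
  R: 44 + 0.8×(128−44) = 44 + 67.2 = 111.2 → 111
  G: 98 + 24 = 122 → 122
  B: 246 + 0.8×(128−246) = 246 − 94.4 = 151.6 → 152
  → #6F7A98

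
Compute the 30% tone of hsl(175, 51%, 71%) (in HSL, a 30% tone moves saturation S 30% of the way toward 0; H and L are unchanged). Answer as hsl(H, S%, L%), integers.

S moves 30% from 51 toward 0: 51 − 15.3 = 35.7 → 36.
H and L are unchanged.

hsl(175, 36%, 71%)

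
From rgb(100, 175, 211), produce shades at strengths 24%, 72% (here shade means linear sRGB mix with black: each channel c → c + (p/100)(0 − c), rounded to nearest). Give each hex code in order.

24%: (100 − 24 = 76→76, 175 − 42 = 133→133, 211 − 50.64 = 160.36→160) → #4C85A0
72%: (100 − 72 = 28→28, 175 − 126 = 49→49, 211 − 151.92 = 59.08→59) → #1C313B

#4C85A0, #1C313B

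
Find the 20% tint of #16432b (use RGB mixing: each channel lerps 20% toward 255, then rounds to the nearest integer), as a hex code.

#16432b is rgb(22, 67, 43).
Lerp each channel 20% toward 255:
  R: 22 + 0.2×(255−22) = 22 + 46.6 = 68.6 → 69
  G: 67 + 37.6 = 104.6 → 105
  B: 43 + 0.2×(255−43) = 43 + 42.4 = 85.4 → 85
rgb(69, 105, 85) = #456955.

#456955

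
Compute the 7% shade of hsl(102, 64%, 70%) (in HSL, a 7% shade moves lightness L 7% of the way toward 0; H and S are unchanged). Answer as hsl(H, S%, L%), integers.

hsl(102, 64%, 65%)

L moves 7% from 70 toward 0: 70 − 4.9 = 65.1 → 65.
H and S are unchanged.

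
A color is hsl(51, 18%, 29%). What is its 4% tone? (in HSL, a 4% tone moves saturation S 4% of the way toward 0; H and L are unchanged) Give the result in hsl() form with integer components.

hsl(51, 17%, 29%)

S moves 4% from 18 toward 0: 18 − 0.72 = 17.28 → 17.
H and L are unchanged.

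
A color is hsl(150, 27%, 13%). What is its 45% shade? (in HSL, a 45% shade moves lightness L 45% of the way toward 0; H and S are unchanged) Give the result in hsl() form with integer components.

hsl(150, 27%, 7%)

L moves 45% from 13 toward 0: 13 − 5.85 = 7.15 → 7.
H and S are unchanged.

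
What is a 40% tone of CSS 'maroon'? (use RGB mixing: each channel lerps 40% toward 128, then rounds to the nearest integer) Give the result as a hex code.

#803333

CSS maroon is rgb(128, 0, 0).
A 40% tone moves each channel 40% toward 128:
  R: 128 + 0 = 128 → 128
  G: 0 + 51.2 = 51.2 → 51
  B: 0 + 51.2 = 51.2 → 51
rgb(128, 51, 51) = #803333.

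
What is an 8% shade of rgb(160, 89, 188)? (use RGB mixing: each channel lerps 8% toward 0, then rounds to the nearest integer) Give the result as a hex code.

#9352AD

Per channel, c → c + 0.08(0 − c):
  R: 160 + 0.08×(0−160) = 160 − 12.8 = 147.2 → 147
  G: 89 + 0.08×(0−89) = 89 − 7.12 = 81.88 → 82
  B: 188 + 0.08×(0−188) = 188 − 15.04 = 172.96 → 173
rgb(147, 82, 173) = #9352AD.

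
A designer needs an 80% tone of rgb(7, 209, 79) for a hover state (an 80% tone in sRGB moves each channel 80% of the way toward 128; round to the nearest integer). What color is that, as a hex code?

Lerp each channel 80% toward 128:
  R: 7 + 96.8 = 103.8 → 104
  G: 209 + 0.8×(128−209) = 209 − 64.8 = 144.2 → 144
  B: 79 + 39.2 = 118.2 → 118
rgb(104, 144, 118) = #689076.

#689076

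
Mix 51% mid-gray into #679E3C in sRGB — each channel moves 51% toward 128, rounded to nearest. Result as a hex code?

#679E3C is rgb(103, 158, 60).
A 51% tone moves each channel 51% toward 128:
  R: 103 + 0.51×(128−103) = 103 + 12.75 = 115.75 → 116
  G: 158 + 0.51×(128−158) = 158 − 15.3 = 142.7 → 143
  B: 60 + 0.51×(128−60) = 60 + 34.68 = 94.68 → 95
rgb(116, 143, 95) = #748F5F.

#748F5F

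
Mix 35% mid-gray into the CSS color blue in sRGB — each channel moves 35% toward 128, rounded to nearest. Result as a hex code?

CSS blue is rgb(0, 0, 255).
A 35% tone moves each channel 35% toward 128:
  R: 0 + 0.35×(128−0) = 0 + 44.8 = 44.8 → 45
  G: 0 + 0.35×(128−0) = 0 + 44.8 = 44.8 → 45
  B: 255 − 44.45 = 210.55 → 211
rgb(45, 45, 211) = #2D2DD3.

#2D2DD3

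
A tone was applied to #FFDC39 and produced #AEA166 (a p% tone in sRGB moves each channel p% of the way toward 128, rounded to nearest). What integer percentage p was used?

#FFDC39 is rgb(255, 220, 57); #AEA166 is rgb(174, 161, 102).
On the R channel (widest range): 174 ≈ 255 + (p/100)(128 − 255), so p ≈ 100×(174 − 255)/(128 − 255) = -8100/-127 = 63.78.
p = 64 reproduces all three channels after rounding.

64%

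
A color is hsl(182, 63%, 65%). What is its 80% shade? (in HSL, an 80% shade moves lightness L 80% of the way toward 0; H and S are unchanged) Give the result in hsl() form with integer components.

hsl(182, 63%, 13%)

L moves 80% from 65 toward 0: 65 − 52 = 13 → 13.
H and S are unchanged.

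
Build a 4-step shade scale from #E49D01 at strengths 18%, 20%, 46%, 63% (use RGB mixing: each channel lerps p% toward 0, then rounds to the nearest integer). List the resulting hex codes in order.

#BB8101, #B67E01, #7B5501, #543A00

#E49D01 is rgb(228, 157, 1).
18%: (228 − 41.04 = 186.96→187, 157 − 28.26 = 128.74→129, 1→1) → #BB8101
20%: (228 − 45.6 = 182.4→182, 157 − 31.4 = 125.6→126, 1→1) → #B67E01
46%: (228 − 104.88 = 123.12→123, 157 − 72.22 = 84.78→85, 1→1) → #7B5501
63%: (228 − 143.64 = 84.36→84, 157 − 98.91 = 58.09→58, 1 − 0.63 = 0.37→0) → #543A00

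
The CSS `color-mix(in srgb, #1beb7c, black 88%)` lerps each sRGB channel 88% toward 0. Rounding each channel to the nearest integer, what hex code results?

#031c0f

#1beb7c is rgb(27, 235, 124).
Per channel, c → c + 0.88(0 − c):
  R: 27 + 0.88×(0−27) = 27 − 23.76 = 3.24 → 3
  G: 235 − 206.8 = 28.2 → 28
  B: 124 − 109.12 = 14.88 → 15
rgb(3, 28, 15) = #031c0f.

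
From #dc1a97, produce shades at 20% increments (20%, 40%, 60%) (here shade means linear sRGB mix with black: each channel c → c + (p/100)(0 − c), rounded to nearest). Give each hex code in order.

#dc1a97 is rgb(220, 26, 151).
20%: (220 − 44 = 176→176, 26 − 5.2 = 20.8→21, 151 − 30.2 = 120.8→121) → #b01579
40%: (220 − 88 = 132→132, 26 − 10.4 = 15.6→16, 151 − 60.4 = 90.6→91) → #84105b
60%: (220 − 132 = 88→88, 26 − 15.6 = 10.4→10, 151 − 90.6 = 60.4→60) → #580a3c

#b01579, #84105b, #580a3c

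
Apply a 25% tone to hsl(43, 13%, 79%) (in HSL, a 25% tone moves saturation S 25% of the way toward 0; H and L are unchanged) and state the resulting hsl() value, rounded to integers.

S moves 25% from 13 toward 0: 13 − 3.25 = 9.75 → 10.
H and L are unchanged.

hsl(43, 10%, 79%)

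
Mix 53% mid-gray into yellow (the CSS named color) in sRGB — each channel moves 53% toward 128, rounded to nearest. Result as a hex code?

CSS yellow is rgb(255, 255, 0).
A 53% tone moves each channel 53% toward 128:
  R: 255 + 0.53×(128−255) = 255 − 67.31 = 187.69 → 188
  G: 255 − 67.31 = 187.69 → 188
  B: 0 + 0.53×(128−0) = 0 + 67.84 = 67.84 → 68
rgb(188, 188, 68) = #bcbc44.

#bcbc44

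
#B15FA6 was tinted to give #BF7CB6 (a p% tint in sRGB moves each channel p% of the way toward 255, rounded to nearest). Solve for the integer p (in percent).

18%

#B15FA6 is rgb(177, 95, 166); #BF7CB6 is rgb(191, 124, 182).
On the G channel (widest range): 124 ≈ 95 + (p/100)(255 − 95), so p ≈ 100×(124 − 95)/(255 − 95) = 2900/160 = 18.12.
p = 18 reproduces all three channels after rounding.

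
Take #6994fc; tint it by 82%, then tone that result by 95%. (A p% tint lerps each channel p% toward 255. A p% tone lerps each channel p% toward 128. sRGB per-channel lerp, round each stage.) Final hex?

#6994fc is rgb(105, 148, 252).
An 82% tint moves each channel 82% toward 255:
  R: 105 + 123 = 228 → 228
  G: 148 + 0.82×(255−148) = 148 + 87.74 = 235.74 → 236
  B: 252 + 0.82×(255−252) = 252 + 2.46 = 254.46 → 254
After the tint: rgb(228, 236, 254) = #e4ecfe.
A 95% tone moves each channel 95% toward 128:
  R: 228 − 95 = 133 → 133
  G: 236 + 0.95×(128−236) = 236 − 102.6 = 133.4 → 133
  B: 254 + 0.95×(128−254) = 254 − 119.7 = 134.3 → 134
rgb(133, 133, 134) = #858586.

#858586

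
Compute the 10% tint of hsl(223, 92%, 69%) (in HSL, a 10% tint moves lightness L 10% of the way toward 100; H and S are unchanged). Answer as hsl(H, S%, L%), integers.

L moves 10% from 69 toward 100: 69 + 3.1 = 72.1 → 72.
H and S are unchanged.

hsl(223, 92%, 72%)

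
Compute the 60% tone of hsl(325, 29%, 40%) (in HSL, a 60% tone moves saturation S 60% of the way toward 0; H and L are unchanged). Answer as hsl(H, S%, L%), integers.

hsl(325, 12%, 40%)

S moves 60% from 29 toward 0: 29 − 17.4 = 11.6 → 12.
H and L are unchanged.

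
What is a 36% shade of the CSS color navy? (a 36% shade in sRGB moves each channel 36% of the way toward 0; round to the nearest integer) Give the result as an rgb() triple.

CSS navy is rgb(0, 0, 128).
Per channel, c → c + 0.36(0 − c):
  R: 0 + 0.36×(0−0) = 0 + 0 = 0 → 0
  G: 0 + 0 = 0 → 0
  B: 128 + 0.36×(0−128) = 128 − 46.08 = 81.92 → 82

rgb(0, 0, 82)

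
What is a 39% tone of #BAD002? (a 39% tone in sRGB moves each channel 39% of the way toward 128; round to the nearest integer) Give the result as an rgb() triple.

rgb(163, 177, 51)

#BAD002 is rgb(186, 208, 2).
Per channel, c → c + 0.39(128 − c):
  R: 186 + 0.39×(128−186) = 186 − 22.62 = 163.38 → 163
  G: 208 − 31.2 = 176.8 → 177
  B: 2 + 0.39×(128−2) = 2 + 49.14 = 51.14 → 51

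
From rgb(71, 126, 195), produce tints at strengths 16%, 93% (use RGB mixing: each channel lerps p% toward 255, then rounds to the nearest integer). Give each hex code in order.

#6493CD, #F2F6FB

16%: (71 + 29.44 = 100.44→100, 126 + 20.64 = 146.64→147, 195 + 9.6 = 204.6→205) → #6493CD
93%: (71 + 171.12 = 242.12→242, 126 + 119.97 = 245.97→246, 195 + 55.8 = 250.8→251) → #F2F6FB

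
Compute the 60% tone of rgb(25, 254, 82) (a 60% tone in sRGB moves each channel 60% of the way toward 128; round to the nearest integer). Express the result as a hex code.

#57B26E

A 60% tone moves each channel 60% toward 128:
  R: 25 + 0.6×(128−25) = 25 + 61.8 = 86.8 → 87
  G: 254 − 75.6 = 178.4 → 178
  B: 82 + 0.6×(128−82) = 82 + 27.6 = 109.6 → 110
rgb(87, 178, 110) = #57B26E.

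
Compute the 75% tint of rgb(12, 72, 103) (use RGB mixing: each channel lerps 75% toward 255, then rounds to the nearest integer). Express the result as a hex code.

Lerp each channel 75% toward 255:
  R: 12 + 0.75×(255−12) = 12 + 182.25 = 194.25 → 194
  G: 72 + 137.25 = 209.25 → 209
  B: 103 + 114 = 217 → 217
rgb(194, 209, 217) = #C2D1D9.

#C2D1D9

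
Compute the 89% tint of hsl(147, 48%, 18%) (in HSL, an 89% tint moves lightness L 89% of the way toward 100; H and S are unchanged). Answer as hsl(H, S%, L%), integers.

L moves 89% from 18 toward 100: 18 + 72.98 = 90.98 → 91.
H and S are unchanged.

hsl(147, 48%, 91%)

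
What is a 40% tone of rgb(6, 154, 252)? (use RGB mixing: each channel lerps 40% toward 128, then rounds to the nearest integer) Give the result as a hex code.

#3790ca

Lerp each channel 40% toward 128:
  R: 6 + 48.8 = 54.8 → 55
  G: 154 + 0.4×(128−154) = 154 − 10.4 = 143.6 → 144
  B: 252 − 49.6 = 202.4 → 202
rgb(55, 144, 202) = #3790ca.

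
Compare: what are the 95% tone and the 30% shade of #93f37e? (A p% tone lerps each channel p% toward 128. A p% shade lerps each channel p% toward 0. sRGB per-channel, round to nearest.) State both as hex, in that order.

#93f37e is rgb(147, 243, 126).
95% tone:
  R: 147 − 18.05 = 128.95 → 129
  G: 243 + 0.95×(128−243) = 243 − 109.25 = 133.75 → 134
  B: 126 + 0.95×(128−126) = 126 + 1.9 = 127.9 → 128
  → #818680
30% shade:
  R: 147 + 0.3×(0−147) = 147 − 44.1 = 102.9 → 103
  G: 243 + 0.3×(0−243) = 243 − 72.9 = 170.1 → 170
  B: 126 − 37.8 = 88.2 → 88
  → #67aa58

#818680, #67aa58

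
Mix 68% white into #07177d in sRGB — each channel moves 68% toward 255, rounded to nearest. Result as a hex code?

#b0b5d5

#07177d is rgb(7, 23, 125).
Lerp each channel 68% toward 255:
  R: 7 + 0.68×(255−7) = 7 + 168.64 = 175.64 → 176
  G: 23 + 0.68×(255−23) = 23 + 157.76 = 180.76 → 181
  B: 125 + 88.4 = 213.4 → 213
rgb(176, 181, 213) = #b0b5d5.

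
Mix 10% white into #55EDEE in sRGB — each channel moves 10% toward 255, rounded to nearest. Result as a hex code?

#55EDEE is rgb(85, 237, 238).
Per channel, c → c + 0.1(255 − c):
  R: 85 + 0.1×(255−85) = 85 + 17 = 102 → 102
  G: 237 + 0.1×(255−237) = 237 + 1.8 = 238.8 → 239
  B: 238 + 0.1×(255−238) = 238 + 1.7 = 239.7 → 240
rgb(102, 239, 240) = #66EFF0.

#66EFF0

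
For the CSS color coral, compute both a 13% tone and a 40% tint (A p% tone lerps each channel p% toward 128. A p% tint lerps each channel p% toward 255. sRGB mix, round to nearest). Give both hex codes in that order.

#EE7F56, #FFB296

CSS coral is rgb(255, 127, 80).
13% tone:
  R: 255 − 16.51 = 238.49 → 238
  G: 127 + 0.13 = 127.13 → 127
  B: 80 + 6.24 = 86.24 → 86
  → #EE7F56
40% tint:
  R: 255 + 0 = 255 → 255
  G: 127 + 0.4×(255−127) = 127 + 51.2 = 178.2 → 178
  B: 80 + 0.4×(255−80) = 80 + 70 = 150 → 150
  → #FFB296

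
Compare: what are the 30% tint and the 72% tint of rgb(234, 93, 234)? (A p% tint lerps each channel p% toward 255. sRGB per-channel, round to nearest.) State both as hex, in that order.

#F08EF0, #F9D2F9

30% tint:
  R: 234 + 6.3 = 240.3 → 240
  G: 93 + 0.3×(255−93) = 93 + 48.6 = 141.6 → 142
  B: 234 + 0.3×(255−234) = 234 + 6.3 = 240.3 → 240
  → #F08EF0
72% tint:
  R: 234 + 0.72×(255−234) = 234 + 15.12 = 249.12 → 249
  G: 93 + 0.72×(255−93) = 93 + 116.64 = 209.64 → 210
  B: 234 + 0.72×(255−234) = 234 + 15.12 = 249.12 → 249
  → #F9D2F9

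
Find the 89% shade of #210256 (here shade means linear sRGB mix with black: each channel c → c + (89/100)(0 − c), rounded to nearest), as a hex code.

#210256 is rgb(33, 2, 86).
Per channel, c → c + 0.89(0 − c):
  R: 33 − 29.37 = 3.63 → 4
  G: 2 − 1.78 = 0.22 → 0
  B: 86 − 76.54 = 9.46 → 9
rgb(4, 0, 9) = #040009.

#040009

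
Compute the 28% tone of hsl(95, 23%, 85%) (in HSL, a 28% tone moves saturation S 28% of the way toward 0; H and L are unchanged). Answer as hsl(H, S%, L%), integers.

hsl(95, 17%, 85%)

S moves 28% from 23 toward 0: 23 − 6.44 = 16.56 → 17.
H and L are unchanged.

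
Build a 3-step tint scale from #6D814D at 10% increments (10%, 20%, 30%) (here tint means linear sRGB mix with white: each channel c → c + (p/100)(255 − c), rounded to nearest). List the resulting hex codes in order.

#7C8E5F, #8A9A71, #99A782

#6D814D is rgb(109, 129, 77).
10%: (109 + 14.6 = 123.6→124, 129 + 12.6 = 141.6→142, 77 + 17.8 = 94.8→95) → #7C8E5F
20%: (109 + 29.2 = 138.2→138, 129 + 25.2 = 154.2→154, 77 + 35.6 = 112.6→113) → #8A9A71
30%: (109 + 43.8 = 152.8→153, 129 + 37.8 = 166.8→167, 77 + 53.4 = 130.4→130) → #99A782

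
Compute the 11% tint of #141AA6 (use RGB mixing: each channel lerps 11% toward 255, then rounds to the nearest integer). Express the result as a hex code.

#2E33B0

#141AA6 is rgb(20, 26, 166).
An 11% tint moves each channel 11% toward 255:
  R: 20 + 0.11×(255−20) = 20 + 25.85 = 45.85 → 46
  G: 26 + 0.11×(255−26) = 26 + 25.19 = 51.19 → 51
  B: 166 + 9.79 = 175.79 → 176
rgb(46, 51, 176) = #2E33B0.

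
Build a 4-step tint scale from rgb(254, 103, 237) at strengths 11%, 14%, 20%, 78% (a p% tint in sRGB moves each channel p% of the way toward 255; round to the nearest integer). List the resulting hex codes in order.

#FE78EF, #FE7CF0, #FE85F1, #FFDEFB

11%: (254→254, 103 + 16.72 = 119.72→120, 237 + 1.98 = 238.98→239) → #FE78EF
14%: (254→254, 103 + 21.28 = 124.28→124, 237 + 2.52 = 239.52→240) → #FE7CF0
20%: (254→254, 103 + 30.4 = 133.4→133, 237 + 3.6 = 240.6→241) → #FE85F1
78%: (254 + 0.78 = 254.78→255, 103 + 118.56 = 221.56→222, 237 + 14.04 = 251.04→251) → #FFDEFB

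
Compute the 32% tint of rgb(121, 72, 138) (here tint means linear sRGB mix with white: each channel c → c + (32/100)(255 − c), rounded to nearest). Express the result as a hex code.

#a483af

Per channel, c → c + 0.32(255 − c):
  R: 121 + 42.88 = 163.88 → 164
  G: 72 + 0.32×(255−72) = 72 + 58.56 = 130.56 → 131
  B: 138 + 0.32×(255−138) = 138 + 37.44 = 175.44 → 175
rgb(164, 131, 175) = #a483af.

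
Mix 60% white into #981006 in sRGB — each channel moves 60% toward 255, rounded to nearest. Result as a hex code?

#D69F9B

#981006 is rgb(152, 16, 6).
A 60% tint moves each channel 60% toward 255:
  R: 152 + 0.6×(255−152) = 152 + 61.8 = 213.8 → 214
  G: 16 + 143.4 = 159.4 → 159
  B: 6 + 0.6×(255−6) = 6 + 149.4 = 155.4 → 155
rgb(214, 159, 155) = #D69F9B.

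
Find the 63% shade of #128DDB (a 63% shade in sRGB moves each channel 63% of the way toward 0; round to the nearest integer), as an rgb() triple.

#128DDB is rgb(18, 141, 219).
Lerp each channel 63% toward 0:
  R: 18 + 0.63×(0−18) = 18 − 11.34 = 6.66 → 7
  G: 141 + 0.63×(0−141) = 141 − 88.83 = 52.17 → 52
  B: 219 − 137.97 = 81.03 → 81

rgb(7, 52, 81)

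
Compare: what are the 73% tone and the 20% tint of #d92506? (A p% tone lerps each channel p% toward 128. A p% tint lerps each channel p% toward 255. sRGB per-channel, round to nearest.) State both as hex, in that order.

#98675f, #e15138

#d92506 is rgb(217, 37, 6).
73% tone:
  R: 217 + 0.73×(128−217) = 217 − 64.97 = 152.03 → 152
  G: 37 + 0.73×(128−37) = 37 + 66.43 = 103.43 → 103
  B: 6 + 89.06 = 95.06 → 95
  → #98675f
20% tint:
  R: 217 + 7.6 = 224.6 → 225
  G: 37 + 0.2×(255−37) = 37 + 43.6 = 80.6 → 81
  B: 6 + 0.2×(255−6) = 6 + 49.8 = 55.8 → 56
  → #e15138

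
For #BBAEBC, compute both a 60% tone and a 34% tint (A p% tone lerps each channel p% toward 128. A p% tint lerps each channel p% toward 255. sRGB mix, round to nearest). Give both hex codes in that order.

#BBAEBC is rgb(187, 174, 188).
60% tone:
  R: 187 + 0.6×(128−187) = 187 − 35.4 = 151.6 → 152
  G: 174 + 0.6×(128−174) = 174 − 27.6 = 146.4 → 146
  B: 188 − 36 = 152 → 152
  → #989298
34% tint:
  R: 187 + 0.34×(255−187) = 187 + 23.12 = 210.12 → 210
  G: 174 + 0.34×(255−174) = 174 + 27.54 = 201.54 → 202
  B: 188 + 0.34×(255−188) = 188 + 22.78 = 210.78 → 211
  → #D2CAD3

#989298, #D2CAD3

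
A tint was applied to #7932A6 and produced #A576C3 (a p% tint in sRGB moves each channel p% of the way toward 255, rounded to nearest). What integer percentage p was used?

33%

#7932A6 is rgb(121, 50, 166); #A576C3 is rgb(165, 118, 195).
On the G channel (widest range): 118 ≈ 50 + (p/100)(255 − 50), so p ≈ 100×(118 − 50)/(255 − 50) = 6800/205 = 33.17.
p = 33 reproduces all three channels after rounding.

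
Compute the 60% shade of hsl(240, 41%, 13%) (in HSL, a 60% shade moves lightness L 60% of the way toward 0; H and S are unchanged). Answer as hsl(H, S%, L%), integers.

hsl(240, 41%, 5%)

L moves 60% from 13 toward 0: 13 − 7.8 = 5.2 → 5.
H and S are unchanged.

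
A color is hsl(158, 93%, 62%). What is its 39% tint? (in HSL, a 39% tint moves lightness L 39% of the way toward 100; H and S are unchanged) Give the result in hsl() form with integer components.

L moves 39% from 62 toward 100: 62 + 14.82 = 76.82 → 77.
H and S are unchanged.

hsl(158, 93%, 77%)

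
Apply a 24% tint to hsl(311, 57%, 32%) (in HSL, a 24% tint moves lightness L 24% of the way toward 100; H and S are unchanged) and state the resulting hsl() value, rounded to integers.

hsl(311, 57%, 48%)

L moves 24% from 32 toward 100: 32 + 16.32 = 48.32 → 48.
H and S are unchanged.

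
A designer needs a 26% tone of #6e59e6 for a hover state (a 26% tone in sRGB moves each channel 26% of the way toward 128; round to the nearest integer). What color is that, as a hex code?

#7363cb

#6e59e6 is rgb(110, 89, 230).
A 26% tone moves each channel 26% toward 128:
  R: 110 + 4.68 = 114.68 → 115
  G: 89 + 10.14 = 99.14 → 99
  B: 230 + 0.26×(128−230) = 230 − 26.52 = 203.48 → 203
rgb(115, 99, 203) = #7363cb.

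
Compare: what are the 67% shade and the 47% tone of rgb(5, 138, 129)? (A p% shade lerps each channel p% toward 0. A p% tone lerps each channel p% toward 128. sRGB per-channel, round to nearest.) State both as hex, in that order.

67% shade:
  R: 5 − 3.35 = 1.65 → 2
  G: 138 − 92.46 = 45.54 → 46
  B: 129 + 0.67×(0−129) = 129 − 86.43 = 42.57 → 43
  → #022e2b
47% tone:
  R: 5 + 57.81 = 62.81 → 63
  G: 138 + 0.47×(128−138) = 138 − 4.7 = 133.3 → 133
  B: 129 − 0.47 = 128.53 → 129
  → #3f8581

#022e2b, #3f8581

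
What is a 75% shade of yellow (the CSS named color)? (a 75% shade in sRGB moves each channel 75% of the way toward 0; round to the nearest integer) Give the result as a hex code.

#404000

CSS yellow is rgb(255, 255, 0).
Lerp each channel 75% toward 0:
  R: 255 + 0.75×(0−255) = 255 − 191.25 = 63.75 → 64
  G: 255 + 0.75×(0−255) = 255 − 191.25 = 63.75 → 64
  B: 0 + 0.75×(0−0) = 0 + 0 = 0 → 0
rgb(64, 64, 0) = #404000.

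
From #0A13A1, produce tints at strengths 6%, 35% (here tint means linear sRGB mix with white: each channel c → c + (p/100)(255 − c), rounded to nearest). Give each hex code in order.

#0A13A1 is rgb(10, 19, 161).
6%: (10 + 14.7 = 24.7→25, 19 + 14.16 = 33.16→33, 161 + 5.64 = 166.64→167) → #1921A7
35%: (10 + 85.75 = 95.75→96, 19 + 82.6 = 101.6→102, 161 + 32.9 = 193.9→194) → #6066C2

#1921A7, #6066C2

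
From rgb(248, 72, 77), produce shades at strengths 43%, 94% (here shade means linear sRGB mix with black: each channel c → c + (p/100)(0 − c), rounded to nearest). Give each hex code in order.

43%: (248 − 106.64 = 141.36→141, 72 − 30.96 = 41.04→41, 77 − 33.11 = 43.89→44) → #8D292C
94%: (248 − 233.12 = 14.88→15, 72 − 67.68 = 4.32→4, 77 − 72.38 = 4.62→5) → #0F0405

#8D292C, #0F0405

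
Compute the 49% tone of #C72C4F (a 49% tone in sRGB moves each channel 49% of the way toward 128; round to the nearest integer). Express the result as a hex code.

#C72C4F is rgb(199, 44, 79).
Lerp each channel 49% toward 128:
  R: 199 + 0.49×(128−199) = 199 − 34.79 = 164.21 → 164
  G: 44 + 41.16 = 85.16 → 85
  B: 79 + 0.49×(128−79) = 79 + 24.01 = 103.01 → 103
rgb(164, 85, 103) = #A45567.

#A45567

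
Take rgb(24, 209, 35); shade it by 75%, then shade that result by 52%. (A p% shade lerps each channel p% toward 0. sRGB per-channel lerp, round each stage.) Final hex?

#031904

A 75% shade moves each channel 75% toward 0:
  R: 24 − 18 = 6 → 6
  G: 209 + 0.75×(0−209) = 209 − 156.75 = 52.25 → 52
  B: 35 + 0.75×(0−35) = 35 − 26.25 = 8.75 → 9
After the shade: rgb(6, 52, 9) = #063409.
Per channel, c → c + 0.52(0 − c):
  R: 6 + 0.52×(0−6) = 6 − 3.12 = 2.88 → 3
  G: 52 − 27.04 = 24.96 → 25
  B: 9 + 0.52×(0−9) = 9 − 4.68 = 4.32 → 4
rgb(3, 25, 4) = #031904.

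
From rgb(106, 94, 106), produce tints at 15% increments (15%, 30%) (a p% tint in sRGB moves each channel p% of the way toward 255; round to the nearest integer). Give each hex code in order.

15%: (106 + 22.35 = 128.35→128, 94 + 24.15 = 118.15→118, 106 + 22.35 = 128.35→128) → #807680
30%: (106 + 44.7 = 150.7→151, 94 + 48.3 = 142.3→142, 106 + 44.7 = 150.7→151) → #978E97

#807680, #978E97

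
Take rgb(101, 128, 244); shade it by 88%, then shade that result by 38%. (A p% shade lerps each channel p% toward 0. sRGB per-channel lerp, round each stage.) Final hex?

#070912

Per channel, c → c + 0.88(0 − c):
  R: 101 − 88.88 = 12.12 → 12
  G: 128 + 0.88×(0−128) = 128 − 112.64 = 15.36 → 15
  B: 244 + 0.88×(0−244) = 244 − 214.72 = 29.28 → 29
After the shade: rgb(12, 15, 29) = #0C0F1D.
Per channel, c → c + 0.38(0 − c):
  R: 12 + 0.38×(0−12) = 12 − 4.56 = 7.44 → 7
  G: 15 − 5.7 = 9.3 → 9
  B: 29 + 0.38×(0−29) = 29 − 11.02 = 17.98 → 18
rgb(7, 9, 18) = #070912.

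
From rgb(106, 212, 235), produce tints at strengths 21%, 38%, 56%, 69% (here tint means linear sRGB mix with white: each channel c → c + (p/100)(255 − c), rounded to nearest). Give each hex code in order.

#89DDEF, #A3E4F3, #BDECF6, #D1F2F9

21%: (106 + 31.29 = 137.29→137, 212 + 9.03 = 221.03→221, 235 + 4.2 = 239.2→239) → #89DDEF
38%: (106 + 56.62 = 162.62→163, 212 + 16.34 = 228.34→228, 235 + 7.6 = 242.6→243) → #A3E4F3
56%: (106 + 83.44 = 189.44→189, 212 + 24.08 = 236.08→236, 235 + 11.2 = 246.2→246) → #BDECF6
69%: (106 + 102.81 = 208.81→209, 212 + 29.67 = 241.67→242, 235 + 13.8 = 248.8→249) → #D1F2F9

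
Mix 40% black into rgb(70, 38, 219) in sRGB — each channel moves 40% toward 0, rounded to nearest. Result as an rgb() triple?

A 40% shade moves each channel 40% toward 0:
  R: 70 − 28 = 42 → 42
  G: 38 + 0.4×(0−38) = 38 − 15.2 = 22.8 → 23
  B: 219 + 0.4×(0−219) = 219 − 87.6 = 131.4 → 131

rgb(42, 23, 131)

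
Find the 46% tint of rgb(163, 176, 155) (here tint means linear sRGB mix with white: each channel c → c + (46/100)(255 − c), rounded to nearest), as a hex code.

Lerp each channel 46% toward 255:
  R: 163 + 42.32 = 205.32 → 205
  G: 176 + 0.46×(255−176) = 176 + 36.34 = 212.34 → 212
  B: 155 + 46 = 201 → 201
rgb(205, 212, 201) = #CDD4C9.

#CDD4C9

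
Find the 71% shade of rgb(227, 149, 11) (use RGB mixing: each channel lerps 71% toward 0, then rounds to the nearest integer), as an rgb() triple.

rgb(66, 43, 3)

Lerp each channel 71% toward 0:
  R: 227 + 0.71×(0−227) = 227 − 161.17 = 65.83 → 66
  G: 149 + 0.71×(0−149) = 149 − 105.79 = 43.21 → 43
  B: 11 + 0.71×(0−11) = 11 − 7.81 = 3.19 → 3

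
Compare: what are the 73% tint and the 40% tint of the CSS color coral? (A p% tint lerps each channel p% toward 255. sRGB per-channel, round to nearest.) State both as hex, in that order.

CSS coral is rgb(255, 127, 80).
73% tint:
  R: 255 + 0.73×(255−255) = 255 + 0 = 255 → 255
  G: 127 + 0.73×(255−127) = 127 + 93.44 = 220.44 → 220
  B: 80 + 0.73×(255−80) = 80 + 127.75 = 207.75 → 208
  → #ffdcd0
40% tint:
  R: 255 + 0.4×(255−255) = 255 + 0 = 255 → 255
  G: 127 + 0.4×(255−127) = 127 + 51.2 = 178.2 → 178
  B: 80 + 0.4×(255−80) = 80 + 70 = 150 → 150
  → #ffb296

#ffdcd0, #ffb296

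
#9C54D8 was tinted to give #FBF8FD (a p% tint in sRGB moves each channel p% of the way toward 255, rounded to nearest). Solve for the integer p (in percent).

96%

#9C54D8 is rgb(156, 84, 216); #FBF8FD is rgb(251, 248, 253).
On the G channel (widest range): 248 ≈ 84 + (p/100)(255 − 84), so p ≈ 100×(248 − 84)/(255 − 84) = 16400/171 = 95.91.
p = 96 reproduces all three channels after rounding.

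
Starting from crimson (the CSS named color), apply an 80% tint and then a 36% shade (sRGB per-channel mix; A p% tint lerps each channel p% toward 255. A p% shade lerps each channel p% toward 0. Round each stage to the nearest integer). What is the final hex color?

#9F858A

CSS crimson is rgb(220, 20, 60).
Per channel, c → c + 0.8(255 − c):
  R: 220 + 0.8×(255−220) = 220 + 28 = 248 → 248
  G: 20 + 0.8×(255−20) = 20 + 188 = 208 → 208
  B: 60 + 0.8×(255−60) = 60 + 156 = 216 → 216
After the tint: rgb(248, 208, 216) = #F8D0D8.
Lerp each channel 36% toward 0:
  R: 248 − 89.28 = 158.72 → 159
  G: 208 − 74.88 = 133.12 → 133
  B: 216 + 0.36×(0−216) = 216 − 77.76 = 138.24 → 138
rgb(159, 133, 138) = #9F858A.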